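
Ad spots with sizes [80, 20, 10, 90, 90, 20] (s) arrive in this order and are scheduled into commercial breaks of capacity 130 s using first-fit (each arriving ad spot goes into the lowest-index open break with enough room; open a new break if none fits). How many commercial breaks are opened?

  80 → break 1 (new)  [load 80/130]
  20 → break 1  [load 100/130]
  10 → break 1  [load 110/130]
  90 → break 2 (new)  [load 90/130]
  90 → break 3 (new)  [load 90/130]
  20 → break 1  [load 130/130]
3 commercial breaks opened.

3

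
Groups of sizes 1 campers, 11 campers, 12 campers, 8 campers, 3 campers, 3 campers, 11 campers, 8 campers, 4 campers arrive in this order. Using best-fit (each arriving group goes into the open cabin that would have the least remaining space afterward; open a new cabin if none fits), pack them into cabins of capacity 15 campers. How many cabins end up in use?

5

  1 → cabin 1 (new)  [load 1/15]
  11 → cabin 1  [load 12/15]
  12 → cabin 2 (new)  [load 12/15]
  8 → cabin 3 (new)  [load 8/15]
  3 → cabin 1  [load 15/15]
  3 → cabin 2  [load 15/15]
  11 → cabin 4 (new)  [load 11/15]
  8 → cabin 5 (new)  [load 8/15]
  4 → cabin 4  [load 15/15]
5 cabins opened.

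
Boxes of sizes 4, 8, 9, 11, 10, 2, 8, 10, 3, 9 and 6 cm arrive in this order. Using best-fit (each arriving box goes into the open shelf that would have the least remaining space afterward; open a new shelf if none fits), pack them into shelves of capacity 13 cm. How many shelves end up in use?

8

  4 → shelf 1 (new)  [load 4/13]
  8 → shelf 1  [load 12/13]
  9 → shelf 2 (new)  [load 9/13]
  11 → shelf 3 (new)  [load 11/13]
  10 → shelf 4 (new)  [load 10/13]
  2 → shelf 3  [load 13/13]
  8 → shelf 5 (new)  [load 8/13]
  10 → shelf 6 (new)  [load 10/13]
  3 → shelf 4  [load 13/13]
  9 → shelf 7 (new)  [load 9/13]
  6 → shelf 8 (new)  [load 6/13]
8 shelves opened.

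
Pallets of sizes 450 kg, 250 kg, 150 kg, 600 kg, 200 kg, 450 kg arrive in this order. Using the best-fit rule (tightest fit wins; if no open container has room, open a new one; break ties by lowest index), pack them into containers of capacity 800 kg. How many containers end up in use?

3

  450 → container 1 (new)  [load 450/800]
  250 → container 1  [load 700/800]
  150 → container 2 (new)  [load 150/800]
  600 → container 2  [load 750/800]
  200 → container 3 (new)  [load 200/800]
  450 → container 3  [load 650/800]
3 containers opened.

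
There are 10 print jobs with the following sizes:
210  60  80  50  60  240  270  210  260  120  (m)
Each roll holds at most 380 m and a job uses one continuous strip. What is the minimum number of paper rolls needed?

5

Total = 270 + 260 + 240 + 210 + 210 + 120 + 80 + 60 + 60 + 50 = 1560 m.
Lower bound: ⌈1560/380⌉ = 5 paper rolls.
A packing using 5 paper rolls:
  roll 1: 270 + 80 = 350
  roll 2: 260 + 120 = 380
  roll 3: 240 + 60 + 60 = 360
  roll 4: 210 + 50 = 260
  roll 5: 210 = 210
This matches the lower bound, so 5 is optimal.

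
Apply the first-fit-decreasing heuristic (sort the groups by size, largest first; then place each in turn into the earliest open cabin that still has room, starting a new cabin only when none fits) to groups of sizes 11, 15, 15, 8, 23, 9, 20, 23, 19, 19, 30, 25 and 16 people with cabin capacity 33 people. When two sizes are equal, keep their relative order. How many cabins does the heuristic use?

Sorted descending: 30, 25, 23, 23, 20, 19, 19, 16, 15, 15, 11, 9, 8.
  30 → cabin 1 (new)  [load 30/33]
  25 → cabin 2 (new)  [load 25/33]
  23 → cabin 3 (new)  [load 23/33]
  23 → cabin 4 (new)  [load 23/33]
  20 → cabin 5 (new)  [load 20/33]
  19 → cabin 6 (new)  [load 19/33]
  19 → cabin 7 (new)  [load 19/33]
  16 → cabin 8 (new)  [load 16/33]
  15 → cabin 8  [load 31/33]
  15 → cabin 9 (new)  [load 15/33]
  11 → cabin 5  [load 31/33]
  9 → cabin 3  [load 32/33]
  8 → cabin 2  [load 33/33]
9 cabins opened.

9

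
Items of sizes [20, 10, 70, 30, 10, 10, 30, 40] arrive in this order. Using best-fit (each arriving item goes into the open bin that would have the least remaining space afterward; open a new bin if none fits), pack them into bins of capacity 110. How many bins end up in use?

2

  20 → bin 1 (new)  [load 20/110]
  10 → bin 1  [load 30/110]
  70 → bin 1  [load 100/110]
  30 → bin 2 (new)  [load 30/110]
  10 → bin 1  [load 110/110]
  10 → bin 2  [load 40/110]
  30 → bin 2  [load 70/110]
  40 → bin 2  [load 110/110]
2 bins opened.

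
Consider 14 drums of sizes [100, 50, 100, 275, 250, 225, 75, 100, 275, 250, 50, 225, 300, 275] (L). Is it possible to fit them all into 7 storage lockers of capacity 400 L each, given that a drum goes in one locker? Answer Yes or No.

No

Total = 2550 L; ⌈2550/400⌉ = 7.
8 drums each exceed half the capacity and cannot share a locker, forcing at least 8 storage lockers.
At least 8 storage lockers are required, but only 7 are allowed.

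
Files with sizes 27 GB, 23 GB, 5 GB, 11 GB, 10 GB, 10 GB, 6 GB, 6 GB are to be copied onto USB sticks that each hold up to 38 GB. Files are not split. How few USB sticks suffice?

3

Total = 27 + 23 + 11 + 10 + 10 + 6 + 6 + 5 = 98 GB.
Lower bound: ⌈98/38⌉ = 3 USB sticks.
A packing using 3 USB sticks:
  USB stick 1: 27 + 11 = 38
  USB stick 2: 23 + 10 + 5 = 38
  USB stick 3: 10 + 6 + 6 = 22
This matches the lower bound, so 3 is optimal.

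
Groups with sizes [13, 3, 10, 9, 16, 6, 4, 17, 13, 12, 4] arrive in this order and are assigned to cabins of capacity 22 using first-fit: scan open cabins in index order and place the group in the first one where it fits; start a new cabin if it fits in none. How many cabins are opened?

  13 → cabin 1 (new)  [load 13/22]
  3 → cabin 1  [load 16/22]
  10 → cabin 2 (new)  [load 10/22]
  9 → cabin 2  [load 19/22]
  16 → cabin 3 (new)  [load 16/22]
  6 → cabin 1  [load 22/22]
  4 → cabin 3  [load 20/22]
  17 → cabin 4 (new)  [load 17/22]
  13 → cabin 5 (new)  [load 13/22]
  12 → cabin 6 (new)  [load 12/22]
  4 → cabin 4  [load 21/22]
6 cabins opened.

6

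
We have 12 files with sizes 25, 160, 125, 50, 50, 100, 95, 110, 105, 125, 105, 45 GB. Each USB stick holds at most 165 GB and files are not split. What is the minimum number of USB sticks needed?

Total = 160 + 125 + 125 + 110 + 105 + 105 + 100 + 95 + 50 + 50 + 45 + 25 = 1095 GB.
Lower bound: ⌈1095/165⌉ = 7 USB sticks.
Also, 8 files each exceed 165/2 GB, and no two of those can share a USB stick, so at least 8 USB sticks are needed.
A packing using 8 USB sticks:
  USB stick 1: 160 = 160
  USB stick 2: 125 + 25 = 150
  USB stick 3: 125 = 125
  USB stick 4: 110 + 50 = 160
  USB stick 5: 105 + 50 = 155
  USB stick 6: 105 + 45 = 150
  USB stick 7: 100 = 100
  USB stick 8: 95 = 95
This matches the lower bound, so 8 is optimal.

8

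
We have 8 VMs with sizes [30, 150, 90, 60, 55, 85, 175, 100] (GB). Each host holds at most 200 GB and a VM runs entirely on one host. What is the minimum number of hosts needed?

Total = 175 + 150 + 100 + 90 + 85 + 60 + 55 + 30 = 745 GB.
Lower bound: ⌈745/200⌉ = 4 hosts.
A packing using 4 hosts:
  host 1: 175 = 175
  host 2: 150 + 30 = 180
  host 3: 100 + 90 = 190
  host 4: 85 + 60 + 55 = 200
This matches the lower bound, so 4 is optimal.

4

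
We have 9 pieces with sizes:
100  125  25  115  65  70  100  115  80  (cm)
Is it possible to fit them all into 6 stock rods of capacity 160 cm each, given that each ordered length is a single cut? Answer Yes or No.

Total = 795 cm; ⌈795/160⌉ = 5.
The bound of 5 does not rule out 6, but exhaustive search shows no assignment into 6 stock rods of capacity 160 cm exists — the minimum is 7.

No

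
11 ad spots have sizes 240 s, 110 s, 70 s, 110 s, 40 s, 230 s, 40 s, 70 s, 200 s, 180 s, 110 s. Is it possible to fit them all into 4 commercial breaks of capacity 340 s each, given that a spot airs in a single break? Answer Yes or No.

No

Total = 1400 s; ⌈1400/340⌉ = 5.
At least 5 commercial breaks are required, but only 4 are allowed.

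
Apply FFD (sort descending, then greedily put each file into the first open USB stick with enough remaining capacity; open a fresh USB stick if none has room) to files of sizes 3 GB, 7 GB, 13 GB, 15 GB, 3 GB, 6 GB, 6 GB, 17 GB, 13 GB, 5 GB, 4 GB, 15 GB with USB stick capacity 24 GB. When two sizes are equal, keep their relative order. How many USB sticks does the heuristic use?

5

Sorted descending: 17, 15, 15, 13, 13, 7, 6, 6, 5, 4, 3, 3.
  17 → USB stick 1 (new)  [load 17/24]
  15 → USB stick 2 (new)  [load 15/24]
  15 → USB stick 3 (new)  [load 15/24]
  13 → USB stick 4 (new)  [load 13/24]
  13 → USB stick 5 (new)  [load 13/24]
  7 → USB stick 1  [load 24/24]
  6 → USB stick 2  [load 21/24]
  6 → USB stick 3  [load 21/24]
  5 → USB stick 4  [load 18/24]
  4 → USB stick 4  [load 22/24]
  3 → USB stick 2  [load 24/24]
  3 → USB stick 3  [load 24/24]
5 USB sticks opened.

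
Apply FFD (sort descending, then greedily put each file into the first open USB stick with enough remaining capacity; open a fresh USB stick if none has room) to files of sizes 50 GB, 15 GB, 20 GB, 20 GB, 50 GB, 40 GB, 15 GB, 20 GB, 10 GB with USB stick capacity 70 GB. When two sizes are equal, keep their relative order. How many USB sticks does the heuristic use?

Sorted descending: 50, 50, 40, 20, 20, 20, 15, 15, 10.
  50 → USB stick 1 (new)  [load 50/70]
  50 → USB stick 2 (new)  [load 50/70]
  40 → USB stick 3 (new)  [load 40/70]
  20 → USB stick 1  [load 70/70]
  20 → USB stick 2  [load 70/70]
  20 → USB stick 3  [load 60/70]
  15 → USB stick 4 (new)  [load 15/70]
  15 → USB stick 4  [load 30/70]
  10 → USB stick 3  [load 70/70]
4 USB sticks opened.

4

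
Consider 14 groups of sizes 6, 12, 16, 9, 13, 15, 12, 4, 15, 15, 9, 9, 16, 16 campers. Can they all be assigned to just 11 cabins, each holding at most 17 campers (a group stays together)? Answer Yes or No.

Total = 167 campers; ⌈167/17⌉ = 10.
12 groups each exceed half the capacity and cannot share a cabin, forcing at least 12 cabins.
At least 12 cabins are required, but only 11 are allowed.

No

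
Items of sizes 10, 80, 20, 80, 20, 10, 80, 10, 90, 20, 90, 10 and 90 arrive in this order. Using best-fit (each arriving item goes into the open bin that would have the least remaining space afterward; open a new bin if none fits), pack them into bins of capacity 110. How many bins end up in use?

  10 → bin 1 (new)  [load 10/110]
  80 → bin 1  [load 90/110]
  20 → bin 1  [load 110/110]
  80 → bin 2 (new)  [load 80/110]
  20 → bin 2  [load 100/110]
  10 → bin 2  [load 110/110]
  80 → bin 3 (new)  [load 80/110]
  10 → bin 3  [load 90/110]
  90 → bin 4 (new)  [load 90/110]
  20 → bin 3  [load 110/110]
  90 → bin 5 (new)  [load 90/110]
  10 → bin 4  [load 100/110]
  90 → bin 6 (new)  [load 90/110]
6 bins opened.

6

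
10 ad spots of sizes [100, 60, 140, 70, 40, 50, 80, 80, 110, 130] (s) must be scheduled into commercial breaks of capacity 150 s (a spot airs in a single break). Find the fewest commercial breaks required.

Total = 140 + 130 + 110 + 100 + 80 + 80 + 70 + 60 + 50 + 40 = 860 s.
Lower bound: ⌈860/150⌉ = 6 commercial breaks.
A packing using 6 commercial breaks:
  break 1: 140 = 140
  break 2: 130 = 130
  break 3: 110 + 40 = 150
  break 4: 100 + 50 = 150
  break 5: 80 + 70 = 150
  break 6: 80 + 60 = 140
This matches the lower bound, so 6 is optimal.

6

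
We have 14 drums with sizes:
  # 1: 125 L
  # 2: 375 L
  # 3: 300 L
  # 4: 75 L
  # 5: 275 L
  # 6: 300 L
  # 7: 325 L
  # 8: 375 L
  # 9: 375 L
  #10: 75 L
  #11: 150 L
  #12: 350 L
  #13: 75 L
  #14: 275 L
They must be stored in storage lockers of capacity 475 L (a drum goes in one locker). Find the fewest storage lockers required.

9

Total = 375 + 375 + 375 + 350 + 325 + 300 + 300 + 275 + 275 + 150 + 125 + 75 + 75 + 75 = 3450 L.
Lower bound: ⌈3450/475⌉ = 8 storage lockers.
Also, 9 drums each exceed 475/2 L, and no two of those can share a locker, so at least 9 storage lockers are needed.
A packing using 9 storage lockers:
  locker 1: 375 + 75 = 450
  locker 2: 375 + 75 = 450
  locker 3: 375 + 75 = 450
  locker 4: 350 + 125 = 475
  locker 5: 325 + 150 = 475
  locker 6: 300 = 300
  locker 7: 300 = 300
  locker 8: 275 = 275
  locker 9: 275 = 275
This matches the lower bound, so 9 is optimal.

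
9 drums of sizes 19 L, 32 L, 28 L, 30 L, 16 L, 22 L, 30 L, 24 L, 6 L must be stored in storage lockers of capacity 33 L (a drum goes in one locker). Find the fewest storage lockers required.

Total = 32 + 30 + 30 + 28 + 24 + 22 + 19 + 16 + 6 = 207 L.
Lower bound: ⌈207/33⌉ = 7 storage lockers.
A packing using 8 storage lockers:
  locker 1: 32 = 32
  locker 2: 30 = 30
  locker 3: 30 = 30
  locker 4: 28 = 28
  locker 5: 24 + 6 = 30
  locker 6: 22 = 22
  locker 7: 19 = 19
  locker 8: 16 = 16
No arrangement into 7 storage lockers stays within capacity, so 8 is optimal.

8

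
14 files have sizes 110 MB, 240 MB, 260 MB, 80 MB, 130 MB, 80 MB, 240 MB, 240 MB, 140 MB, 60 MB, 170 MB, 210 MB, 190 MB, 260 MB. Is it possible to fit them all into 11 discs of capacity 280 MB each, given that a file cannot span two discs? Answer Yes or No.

Yes

A valid assignment using 10 discs:
  disc 1: 260 = 260
  disc 2: 260 = 260
  disc 3: 240 = 240
  disc 4: 240 = 240
  disc 5: 240 = 240
  disc 6: 210 + 60 = 270
  disc 7: 190 + 80 = 270
  disc 8: 170 + 110 = 280
  disc 9: 140 + 130 = 270
  disc 10: 80 = 80
That uses only 10 ≤ 11, so 11 discs are enough.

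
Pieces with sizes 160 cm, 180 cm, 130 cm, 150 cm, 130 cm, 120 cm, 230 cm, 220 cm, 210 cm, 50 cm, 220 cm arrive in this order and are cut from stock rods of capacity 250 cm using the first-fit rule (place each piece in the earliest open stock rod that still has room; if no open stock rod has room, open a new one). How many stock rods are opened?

9

  160 → stock rod 1 (new)  [load 160/250]
  180 → stock rod 2 (new)  [load 180/250]
  130 → stock rod 3 (new)  [load 130/250]
  150 → stock rod 4 (new)  [load 150/250]
  130 → stock rod 5 (new)  [load 130/250]
  120 → stock rod 3  [load 250/250]
  230 → stock rod 6 (new)  [load 230/250]
  220 → stock rod 7 (new)  [load 220/250]
  210 → stock rod 8 (new)  [load 210/250]
  50 → stock rod 1  [load 210/250]
  220 → stock rod 9 (new)  [load 220/250]
9 stock rods opened.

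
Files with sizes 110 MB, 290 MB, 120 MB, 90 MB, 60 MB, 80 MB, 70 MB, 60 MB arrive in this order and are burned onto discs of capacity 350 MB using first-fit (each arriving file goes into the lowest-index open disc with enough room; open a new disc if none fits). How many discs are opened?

  110 → disc 1 (new)  [load 110/350]
  290 → disc 2 (new)  [load 290/350]
  120 → disc 1  [load 230/350]
  90 → disc 1  [load 320/350]
  60 → disc 2  [load 350/350]
  80 → disc 3 (new)  [load 80/350]
  70 → disc 3  [load 150/350]
  60 → disc 3  [load 210/350]
3 discs opened.

3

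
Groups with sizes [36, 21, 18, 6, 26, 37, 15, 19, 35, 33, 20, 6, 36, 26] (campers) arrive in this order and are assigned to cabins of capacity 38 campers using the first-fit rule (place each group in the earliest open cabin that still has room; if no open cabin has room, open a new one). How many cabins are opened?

11

  36 → cabin 1 (new)  [load 36/38]
  21 → cabin 2 (new)  [load 21/38]
  18 → cabin 3 (new)  [load 18/38]
  6 → cabin 2  [load 27/38]
  26 → cabin 4 (new)  [load 26/38]
  37 → cabin 5 (new)  [load 37/38]
  15 → cabin 3  [load 33/38]
  19 → cabin 6 (new)  [load 19/38]
  35 → cabin 7 (new)  [load 35/38]
  33 → cabin 8 (new)  [load 33/38]
  20 → cabin 9 (new)  [load 20/38]
  6 → cabin 2  [load 33/38]
  36 → cabin 10 (new)  [load 36/38]
  26 → cabin 11 (new)  [load 26/38]
11 cabins opened.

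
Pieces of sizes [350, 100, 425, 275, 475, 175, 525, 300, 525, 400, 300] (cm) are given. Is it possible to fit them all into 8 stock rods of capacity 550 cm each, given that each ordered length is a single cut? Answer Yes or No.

Total = 3850 cm; ⌈3850/550⌉ = 7.
8 pieces each exceed half the capacity and cannot share a stock rod, forcing at least 8 stock rods.
The bound of 8 does not rule out 8, but exhaustive search shows no assignment into 8 stock rods of capacity 550 cm exists — the minimum is 9.

No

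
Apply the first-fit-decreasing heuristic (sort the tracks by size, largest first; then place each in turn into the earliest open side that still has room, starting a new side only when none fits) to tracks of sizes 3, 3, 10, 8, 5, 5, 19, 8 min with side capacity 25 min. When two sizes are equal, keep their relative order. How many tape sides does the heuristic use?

Sorted descending: 19, 10, 8, 8, 5, 5, 3, 3.
  19 → side 1 (new)  [load 19/25]
  10 → side 2 (new)  [load 10/25]
  8 → side 2  [load 18/25]
  8 → side 3 (new)  [load 8/25]
  5 → side 1  [load 24/25]
  5 → side 2  [load 23/25]
  3 → side 3  [load 11/25]
  3 → side 3  [load 14/25]
3 tape sides opened.

3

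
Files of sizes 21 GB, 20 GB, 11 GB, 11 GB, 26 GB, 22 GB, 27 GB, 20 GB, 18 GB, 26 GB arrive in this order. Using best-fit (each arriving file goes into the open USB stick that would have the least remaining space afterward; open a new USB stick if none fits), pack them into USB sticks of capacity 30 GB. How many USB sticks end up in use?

9

  21 → USB stick 1 (new)  [load 21/30]
  20 → USB stick 2 (new)  [load 20/30]
  11 → USB stick 3 (new)  [load 11/30]
  11 → USB stick 3  [load 22/30]
  26 → USB stick 4 (new)  [load 26/30]
  22 → USB stick 5 (new)  [load 22/30]
  27 → USB stick 6 (new)  [load 27/30]
  20 → USB stick 7 (new)  [load 20/30]
  18 → USB stick 8 (new)  [load 18/30]
  26 → USB stick 9 (new)  [load 26/30]
9 USB sticks opened.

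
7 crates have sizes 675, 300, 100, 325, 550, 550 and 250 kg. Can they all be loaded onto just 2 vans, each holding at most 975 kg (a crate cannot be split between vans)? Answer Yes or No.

Total = 2750 kg; ⌈2750/975⌉ = 3.
At least 3 vans are required, but only 2 are allowed.

No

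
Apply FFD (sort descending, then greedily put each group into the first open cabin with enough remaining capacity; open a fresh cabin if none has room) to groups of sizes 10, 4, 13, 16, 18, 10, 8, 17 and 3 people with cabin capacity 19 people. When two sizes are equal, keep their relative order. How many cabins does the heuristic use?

Sorted descending: 18, 17, 16, 13, 10, 10, 8, 4, 3.
  18 → cabin 1 (new)  [load 18/19]
  17 → cabin 2 (new)  [load 17/19]
  16 → cabin 3 (new)  [load 16/19]
  13 → cabin 4 (new)  [load 13/19]
  10 → cabin 5 (new)  [load 10/19]
  10 → cabin 6 (new)  [load 10/19]
  8 → cabin 5  [load 18/19]
  4 → cabin 4  [load 17/19]
  3 → cabin 3  [load 19/19]
6 cabins opened.

6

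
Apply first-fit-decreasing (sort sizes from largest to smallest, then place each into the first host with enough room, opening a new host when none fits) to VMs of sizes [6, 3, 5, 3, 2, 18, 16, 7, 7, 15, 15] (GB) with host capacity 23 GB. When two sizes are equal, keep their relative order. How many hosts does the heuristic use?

Sorted descending: 18, 16, 15, 15, 7, 7, 6, 5, 3, 3, 2.
  18 → host 1 (new)  [load 18/23]
  16 → host 2 (new)  [load 16/23]
  15 → host 3 (new)  [load 15/23]
  15 → host 4 (new)  [load 15/23]
  7 → host 2  [load 23/23]
  7 → host 3  [load 22/23]
  6 → host 4  [load 21/23]
  5 → host 1  [load 23/23]
  3 → host 5 (new)  [load 3/23]
  3 → host 5  [load 6/23]
  2 → host 4  [load 23/23]
5 hosts opened.

5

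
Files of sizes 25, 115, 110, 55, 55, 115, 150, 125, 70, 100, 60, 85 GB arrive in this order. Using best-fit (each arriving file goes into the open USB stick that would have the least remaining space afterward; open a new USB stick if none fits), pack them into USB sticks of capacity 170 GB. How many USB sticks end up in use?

  25 → USB stick 1 (new)  [load 25/170]
  115 → USB stick 1  [load 140/170]
  110 → USB stick 2 (new)  [load 110/170]
  55 → USB stick 2  [load 165/170]
  55 → USB stick 3 (new)  [load 55/170]
  115 → USB stick 3  [load 170/170]
  150 → USB stick 4 (new)  [load 150/170]
  125 → USB stick 5 (new)  [load 125/170]
  70 → USB stick 6 (new)  [load 70/170]
  100 → USB stick 6  [load 170/170]
  60 → USB stick 7 (new)  [load 60/170]
  85 → USB stick 7  [load 145/170]
7 USB sticks opened.

7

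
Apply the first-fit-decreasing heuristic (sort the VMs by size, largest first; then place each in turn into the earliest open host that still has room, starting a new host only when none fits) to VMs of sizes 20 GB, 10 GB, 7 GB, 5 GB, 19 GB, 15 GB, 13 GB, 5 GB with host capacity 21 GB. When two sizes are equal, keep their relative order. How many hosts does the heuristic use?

5

Sorted descending: 20, 19, 15, 13, 10, 7, 5, 5.
  20 → host 1 (new)  [load 20/21]
  19 → host 2 (new)  [load 19/21]
  15 → host 3 (new)  [load 15/21]
  13 → host 4 (new)  [load 13/21]
  10 → host 5 (new)  [load 10/21]
  7 → host 4  [load 20/21]
  5 → host 3  [load 20/21]
  5 → host 5  [load 15/21]
5 hosts opened.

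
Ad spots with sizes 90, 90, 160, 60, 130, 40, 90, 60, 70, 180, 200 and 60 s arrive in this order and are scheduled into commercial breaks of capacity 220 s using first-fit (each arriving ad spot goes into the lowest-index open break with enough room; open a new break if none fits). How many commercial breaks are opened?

6

  90 → break 1 (new)  [load 90/220]
  90 → break 1  [load 180/220]
  160 → break 2 (new)  [load 160/220]
  60 → break 2  [load 220/220]
  130 → break 3 (new)  [load 130/220]
  40 → break 1  [load 220/220]
  90 → break 3  [load 220/220]
  60 → break 4 (new)  [load 60/220]
  70 → break 4  [load 130/220]
  180 → break 5 (new)  [load 180/220]
  200 → break 6 (new)  [load 200/220]
  60 → break 4  [load 190/220]
6 commercial breaks opened.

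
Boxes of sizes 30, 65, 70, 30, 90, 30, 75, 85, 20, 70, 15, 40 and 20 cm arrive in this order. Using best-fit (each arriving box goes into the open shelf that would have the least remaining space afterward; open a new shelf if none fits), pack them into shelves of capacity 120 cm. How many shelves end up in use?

  30 → shelf 1 (new)  [load 30/120]
  65 → shelf 1  [load 95/120]
  70 → shelf 2 (new)  [load 70/120]
  30 → shelf 2  [load 100/120]
  90 → shelf 3 (new)  [load 90/120]
  30 → shelf 3  [load 120/120]
  75 → shelf 4 (new)  [load 75/120]
  85 → shelf 5 (new)  [load 85/120]
  20 → shelf 2  [load 120/120]
  70 → shelf 6 (new)  [load 70/120]
  15 → shelf 1  [load 110/120]
  40 → shelf 4  [load 115/120]
  20 → shelf 5  [load 105/120]
6 shelves opened.

6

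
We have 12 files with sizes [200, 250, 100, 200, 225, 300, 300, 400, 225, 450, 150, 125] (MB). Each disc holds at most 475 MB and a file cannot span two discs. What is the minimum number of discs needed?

7

Total = 450 + 400 + 300 + 300 + 250 + 225 + 225 + 200 + 200 + 150 + 125 + 100 = 2925 MB.
Lower bound: ⌈2925/475⌉ = 7 discs.
A packing using 7 discs:
  disc 1: 450 = 450
  disc 2: 400 = 400
  disc 3: 300 + 150 = 450
  disc 4: 300 + 125 = 425
  disc 5: 250 + 225 = 475
  disc 6: 225 + 200 = 425
  disc 7: 200 + 100 = 300
This matches the lower bound, so 7 is optimal.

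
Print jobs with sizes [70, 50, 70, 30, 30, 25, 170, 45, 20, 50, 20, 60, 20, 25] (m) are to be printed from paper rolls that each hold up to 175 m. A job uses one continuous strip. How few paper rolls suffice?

4

Total = 170 + 70 + 70 + 60 + 50 + 50 + 45 + 30 + 30 + 25 + 25 + 20 + 20 + 20 = 685 m.
Lower bound: ⌈685/175⌉ = 4 paper rolls.
A packing using 4 paper rolls:
  roll 1: 170 = 170
  roll 2: 70 + 70 + 30 = 170
  roll 3: 60 + 50 + 45 + 20 = 175
  roll 4: 50 + 30 + 25 + 25 + 20 + 20 = 170
This matches the lower bound, so 4 is optimal.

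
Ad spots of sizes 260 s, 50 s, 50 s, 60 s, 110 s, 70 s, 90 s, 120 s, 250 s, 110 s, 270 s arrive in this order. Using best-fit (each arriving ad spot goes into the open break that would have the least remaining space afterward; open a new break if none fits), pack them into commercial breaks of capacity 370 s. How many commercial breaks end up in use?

5

  260 → break 1 (new)  [load 260/370]
  50 → break 1  [load 310/370]
  50 → break 1  [load 360/370]
  60 → break 2 (new)  [load 60/370]
  110 → break 2  [load 170/370]
  70 → break 2  [load 240/370]
  90 → break 2  [load 330/370]
  120 → break 3 (new)  [load 120/370]
  250 → break 3  [load 370/370]
  110 → break 4 (new)  [load 110/370]
  270 → break 5 (new)  [load 270/370]
5 commercial breaks opened.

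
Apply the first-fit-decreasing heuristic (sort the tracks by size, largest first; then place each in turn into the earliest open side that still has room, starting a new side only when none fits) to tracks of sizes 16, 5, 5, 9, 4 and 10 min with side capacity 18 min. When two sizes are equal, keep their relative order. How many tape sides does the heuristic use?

Sorted descending: 16, 10, 9, 5, 5, 4.
  16 → side 1 (new)  [load 16/18]
  10 → side 2 (new)  [load 10/18]
  9 → side 3 (new)  [load 9/18]
  5 → side 2  [load 15/18]
  5 → side 3  [load 14/18]
  4 → side 3  [load 18/18]
3 tape sides opened.

3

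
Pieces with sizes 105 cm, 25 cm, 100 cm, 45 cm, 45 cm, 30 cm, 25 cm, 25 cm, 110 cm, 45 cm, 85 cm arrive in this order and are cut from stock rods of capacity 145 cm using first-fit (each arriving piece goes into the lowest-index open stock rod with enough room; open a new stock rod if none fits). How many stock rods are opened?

5

  105 → stock rod 1 (new)  [load 105/145]
  25 → stock rod 1  [load 130/145]
  100 → stock rod 2 (new)  [load 100/145]
  45 → stock rod 2  [load 145/145]
  45 → stock rod 3 (new)  [load 45/145]
  30 → stock rod 3  [load 75/145]
  25 → stock rod 3  [load 100/145]
  25 → stock rod 3  [load 125/145]
  110 → stock rod 4 (new)  [load 110/145]
  45 → stock rod 5 (new)  [load 45/145]
  85 → stock rod 5  [load 130/145]
5 stock rods opened.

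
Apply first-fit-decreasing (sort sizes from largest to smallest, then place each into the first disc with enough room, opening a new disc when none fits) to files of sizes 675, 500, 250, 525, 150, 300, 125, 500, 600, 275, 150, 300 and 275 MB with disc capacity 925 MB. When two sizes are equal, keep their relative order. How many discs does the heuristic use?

6

Sorted descending: 675, 600, 525, 500, 500, 300, 300, 275, 275, 250, 150, 150, 125.
  675 → disc 1 (new)  [load 675/925]
  600 → disc 2 (new)  [load 600/925]
  525 → disc 3 (new)  [load 525/925]
  500 → disc 4 (new)  [load 500/925]
  500 → disc 5 (new)  [load 500/925]
  300 → disc 2  [load 900/925]
  300 → disc 3  [load 825/925]
  275 → disc 4  [load 775/925]
  275 → disc 5  [load 775/925]
  250 → disc 1  [load 925/925]
  150 → disc 4  [load 925/925]
  150 → disc 5  [load 925/925]
  125 → disc 6 (new)  [load 125/925]
6 discs opened.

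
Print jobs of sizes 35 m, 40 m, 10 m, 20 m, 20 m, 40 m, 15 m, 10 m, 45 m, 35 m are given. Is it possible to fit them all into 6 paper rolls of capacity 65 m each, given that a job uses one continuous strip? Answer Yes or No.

Yes

A valid assignment using 5 paper rolls:
  roll 1: 45 + 20 = 65
  roll 2: 40 + 20 = 60
  roll 3: 40 + 15 + 10 = 65
  roll 4: 35 + 10 = 45
  roll 5: 35 = 35
That uses only 5 ≤ 6, so 6 paper rolls are enough.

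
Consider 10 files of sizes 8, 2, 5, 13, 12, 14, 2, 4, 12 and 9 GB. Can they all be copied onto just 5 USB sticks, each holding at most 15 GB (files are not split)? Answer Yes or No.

Total = 81 GB; ⌈81/15⌉ = 6.
At least 6 USB sticks are required, but only 5 are allowed.

No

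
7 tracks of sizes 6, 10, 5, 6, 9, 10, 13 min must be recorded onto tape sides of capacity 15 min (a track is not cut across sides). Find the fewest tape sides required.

5

Total = 13 + 10 + 10 + 9 + 6 + 6 + 5 = 59 min.
Lower bound: ⌈59/15⌉ = 4 tape sides.
A packing using 5 tape sides:
  side 1: 13 = 13
  side 2: 10 + 5 = 15
  side 3: 10 = 10
  side 4: 9 + 6 = 15
  side 5: 6 = 6
No arrangement into 4 tape sides stays within capacity, so 5 is optimal.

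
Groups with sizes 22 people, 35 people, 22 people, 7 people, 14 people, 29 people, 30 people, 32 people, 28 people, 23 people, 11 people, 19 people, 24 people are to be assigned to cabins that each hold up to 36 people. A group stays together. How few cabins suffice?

10

Total = 35 + 32 + 30 + 29 + 28 + 24 + 23 + 22 + 22 + 19 + 14 + 11 + 7 = 296 people.
Lower bound: ⌈296/36⌉ = 9 cabins.
Also, 10 groups each exceed 18 people, and no two of those can share a cabin, so at least 10 cabins are needed.
A packing using 10 cabins:
  cabin 1: 35 = 35
  cabin 2: 32 = 32
  cabin 3: 30 = 30
  cabin 4: 29 + 7 = 36
  cabin 5: 28 = 28
  cabin 6: 24 + 11 = 35
  cabin 7: 23 = 23
  cabin 8: 22 + 14 = 36
  cabin 9: 22 = 22
  cabin 10: 19 = 19
This matches the lower bound, so 10 is optimal.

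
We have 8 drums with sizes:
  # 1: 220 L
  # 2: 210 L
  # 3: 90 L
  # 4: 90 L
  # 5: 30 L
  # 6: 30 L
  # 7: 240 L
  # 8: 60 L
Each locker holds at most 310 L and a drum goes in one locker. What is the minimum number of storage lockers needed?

Total = 240 + 220 + 210 + 90 + 90 + 60 + 30 + 30 = 970 L.
Lower bound: ⌈970/310⌉ = 4 storage lockers.
A packing using 4 storage lockers:
  locker 1: 240 + 60 = 300
  locker 2: 220 + 90 = 310
  locker 3: 210 + 90 = 300
  locker 4: 30 + 30 = 60
This matches the lower bound, so 4 is optimal.

4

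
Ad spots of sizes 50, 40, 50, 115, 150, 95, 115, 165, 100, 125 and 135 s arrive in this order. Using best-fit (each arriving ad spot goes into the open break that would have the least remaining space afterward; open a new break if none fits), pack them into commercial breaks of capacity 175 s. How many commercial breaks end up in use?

9

  50 → break 1 (new)  [load 50/175]
  40 → break 1  [load 90/175]
  50 → break 1  [load 140/175]
  115 → break 2 (new)  [load 115/175]
  150 → break 3 (new)  [load 150/175]
  95 → break 4 (new)  [load 95/175]
  115 → break 5 (new)  [load 115/175]
  165 → break 6 (new)  [load 165/175]
  100 → break 7 (new)  [load 100/175]
  125 → break 8 (new)  [load 125/175]
  135 → break 9 (new)  [load 135/175]
9 commercial breaks opened.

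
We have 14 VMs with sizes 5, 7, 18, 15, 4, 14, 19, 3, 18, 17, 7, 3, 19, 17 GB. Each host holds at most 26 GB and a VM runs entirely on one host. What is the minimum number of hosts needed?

8

Total = 19 + 19 + 18 + 18 + 17 + 17 + 15 + 14 + 7 + 7 + 5 + 4 + 3 + 3 = 166 GB.
Lower bound: ⌈166/26⌉ = 7 hosts.
Also, 8 VMs each exceed 13 GB, and no two of those can share a host, so at least 8 hosts are needed.
A packing using 8 hosts:
  host 1: 19 + 7 = 26
  host 2: 19 + 7 = 26
  host 3: 18 + 5 + 3 = 26
  host 4: 18 + 4 + 3 = 25
  host 5: 17 = 17
  host 6: 17 = 17
  host 7: 15 = 15
  host 8: 14 = 14
This matches the lower bound, so 8 is optimal.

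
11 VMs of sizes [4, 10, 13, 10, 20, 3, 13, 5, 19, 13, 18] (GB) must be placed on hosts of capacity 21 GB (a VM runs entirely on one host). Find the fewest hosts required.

7

Total = 20 + 19 + 18 + 13 + 13 + 13 + 10 + 10 + 5 + 4 + 3 = 128 GB.
Lower bound: ⌈128/21⌉ = 7 hosts.
A packing using 7 hosts:
  host 1: 20 = 20
  host 2: 19 = 19
  host 3: 18 + 3 = 21
  host 4: 13 + 5 = 18
  host 5: 13 + 4 = 17
  host 6: 13 = 13
  host 7: 10 + 10 = 20
This matches the lower bound, so 7 is optimal.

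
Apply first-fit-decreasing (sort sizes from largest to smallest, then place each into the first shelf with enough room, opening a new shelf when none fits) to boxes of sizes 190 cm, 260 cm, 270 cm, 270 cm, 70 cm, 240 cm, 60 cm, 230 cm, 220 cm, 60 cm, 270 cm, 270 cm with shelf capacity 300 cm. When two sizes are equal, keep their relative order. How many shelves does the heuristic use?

9

Sorted descending: 270, 270, 270, 270, 260, 240, 230, 220, 190, 70, 60, 60.
  270 → shelf 1 (new)  [load 270/300]
  270 → shelf 2 (new)  [load 270/300]
  270 → shelf 3 (new)  [load 270/300]
  270 → shelf 4 (new)  [load 270/300]
  260 → shelf 5 (new)  [load 260/300]
  240 → shelf 6 (new)  [load 240/300]
  230 → shelf 7 (new)  [load 230/300]
  220 → shelf 8 (new)  [load 220/300]
  190 → shelf 9 (new)  [load 190/300]
  70 → shelf 7  [load 300/300]
  60 → shelf 6  [load 300/300]
  60 → shelf 8  [load 280/300]
9 shelves opened.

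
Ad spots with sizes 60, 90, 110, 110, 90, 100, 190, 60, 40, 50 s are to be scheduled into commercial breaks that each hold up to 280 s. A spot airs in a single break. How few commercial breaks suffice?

4

Total = 190 + 110 + 110 + 100 + 90 + 90 + 60 + 60 + 50 + 40 = 900 s.
Lower bound: ⌈900/280⌉ = 4 commercial breaks.
A packing using 4 commercial breaks:
  break 1: 190 + 90 = 280
  break 2: 110 + 110 + 60 = 280
  break 3: 100 + 90 + 60 = 250
  break 4: 50 + 40 = 90
This matches the lower bound, so 4 is optimal.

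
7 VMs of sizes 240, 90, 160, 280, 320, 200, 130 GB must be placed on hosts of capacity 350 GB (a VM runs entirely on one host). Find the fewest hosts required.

5

Total = 320 + 280 + 240 + 200 + 160 + 130 + 90 = 1420 GB.
Lower bound: ⌈1420/350⌉ = 5 hosts.
A packing using 5 hosts:
  host 1: 320 = 320
  host 2: 280 = 280
  host 3: 240 + 90 = 330
  host 4: 200 + 130 = 330
  host 5: 160 = 160
This matches the lower bound, so 5 is optimal.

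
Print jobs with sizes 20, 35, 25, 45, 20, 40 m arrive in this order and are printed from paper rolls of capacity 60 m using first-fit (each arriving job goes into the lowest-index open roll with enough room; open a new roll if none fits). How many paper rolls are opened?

4

  20 → roll 1 (new)  [load 20/60]
  35 → roll 1  [load 55/60]
  25 → roll 2 (new)  [load 25/60]
  45 → roll 3 (new)  [load 45/60]
  20 → roll 2  [load 45/60]
  40 → roll 4 (new)  [load 40/60]
4 paper rolls opened.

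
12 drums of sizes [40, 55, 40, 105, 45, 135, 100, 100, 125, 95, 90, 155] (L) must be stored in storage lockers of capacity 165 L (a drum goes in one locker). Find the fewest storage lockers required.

8

Total = 155 + 135 + 125 + 105 + 100 + 100 + 95 + 90 + 55 + 45 + 40 + 40 = 1085 L.
Lower bound: ⌈1085/165⌉ = 7 storage lockers.
Also, 8 drums each exceed 165/2 L, and no two of those can share a locker, so at least 8 storage lockers are needed.
A packing using 8 storage lockers:
  locker 1: 155 = 155
  locker 2: 135 = 135
  locker 3: 125 + 40 = 165
  locker 4: 105 + 55 = 160
  locker 5: 100 + 45 = 145
  locker 6: 100 + 40 = 140
  locker 7: 95 = 95
  locker 8: 90 = 90
This matches the lower bound, so 8 is optimal.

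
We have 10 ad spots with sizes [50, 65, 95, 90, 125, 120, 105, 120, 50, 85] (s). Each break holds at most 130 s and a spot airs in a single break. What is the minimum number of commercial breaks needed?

Total = 125 + 120 + 120 + 105 + 95 + 90 + 85 + 65 + 50 + 50 = 905 s.
Lower bound: ⌈905/130⌉ = 7 commercial breaks.
A packing using 9 commercial breaks:
  break 1: 125 = 125
  break 2: 120 = 120
  break 3: 120 = 120
  break 4: 105 = 105
  break 5: 95 = 95
  break 6: 90 = 90
  break 7: 85 = 85
  break 8: 65 + 50 = 115
  break 9: 50 = 50
No arrangement into 8 commercial breaks stays within capacity, so 9 is optimal.

9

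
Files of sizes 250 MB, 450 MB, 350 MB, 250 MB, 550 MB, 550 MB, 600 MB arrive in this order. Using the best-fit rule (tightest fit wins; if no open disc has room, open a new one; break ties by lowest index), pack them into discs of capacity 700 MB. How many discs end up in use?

  250 → disc 1 (new)  [load 250/700]
  450 → disc 1  [load 700/700]
  350 → disc 2 (new)  [load 350/700]
  250 → disc 2  [load 600/700]
  550 → disc 3 (new)  [load 550/700]
  550 → disc 4 (new)  [load 550/700]
  600 → disc 5 (new)  [load 600/700]
5 discs opened.

5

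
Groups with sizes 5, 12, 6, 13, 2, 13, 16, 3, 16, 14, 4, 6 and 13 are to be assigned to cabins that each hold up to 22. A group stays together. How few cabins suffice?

7

Total = 16 + 16 + 14 + 13 + 13 + 13 + 12 + 6 + 6 + 5 + 4 + 3 + 2 = 123.
Lower bound: ⌈123/22⌉ = 6 cabins.
Also, 7 groups each exceed 11, and no two of those can share a cabin, so at least 7 cabins are needed.
A packing using 7 cabins:
  cabin 1: 16 + 6 = 22
  cabin 2: 16 + 6 = 22
  cabin 3: 14 + 5 + 3 = 22
  cabin 4: 13 + 4 + 2 = 19
  cabin 5: 13 = 13
  cabin 6: 13 = 13
  cabin 7: 12 = 12
This matches the lower bound, so 7 is optimal.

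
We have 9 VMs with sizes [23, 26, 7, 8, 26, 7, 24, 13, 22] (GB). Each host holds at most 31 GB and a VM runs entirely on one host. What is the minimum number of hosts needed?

Total = 26 + 26 + 24 + 23 + 22 + 13 + 8 + 7 + 7 = 156 GB.
Lower bound: ⌈156/31⌉ = 6 hosts.
A packing using 6 hosts:
  host 1: 26 = 26
  host 2: 26 = 26
  host 3: 24 + 7 = 31
  host 4: 23 + 8 = 31
  host 5: 22 + 7 = 29
  host 6: 13 = 13
This matches the lower bound, so 6 is optimal.

6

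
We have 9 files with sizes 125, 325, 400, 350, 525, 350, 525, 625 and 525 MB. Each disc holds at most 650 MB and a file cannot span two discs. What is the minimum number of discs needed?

Total = 625 + 525 + 525 + 525 + 400 + 350 + 350 + 325 + 125 = 3750 MB.
Lower bound: ⌈3750/650⌉ = 6 discs.
Also, 7 files each exceed 325 MB, and no two of those can share a disc, so at least 7 discs are needed.
A packing using 8 discs:
  disc 1: 625 = 625
  disc 2: 525 + 125 = 650
  disc 3: 525 = 525
  disc 4: 525 = 525
  disc 5: 400 = 400
  disc 6: 350 = 350
  disc 7: 350 = 350
  disc 8: 325 = 325
No arrangement into 7 discs stays within capacity, so 8 is optimal.

8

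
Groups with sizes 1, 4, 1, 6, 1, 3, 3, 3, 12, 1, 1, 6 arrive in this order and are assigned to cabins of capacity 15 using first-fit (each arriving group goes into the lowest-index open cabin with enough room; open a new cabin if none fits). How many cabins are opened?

  1 → cabin 1 (new)  [load 1/15]
  4 → cabin 1  [load 5/15]
  1 → cabin 1  [load 6/15]
  6 → cabin 1  [load 12/15]
  1 → cabin 1  [load 13/15]
  3 → cabin 2 (new)  [load 3/15]
  3 → cabin 2  [load 6/15]
  3 → cabin 2  [load 9/15]
  12 → cabin 3 (new)  [load 12/15]
  1 → cabin 1  [load 14/15]
  1 → cabin 1  [load 15/15]
  6 → cabin 2  [load 15/15]
3 cabins opened.

3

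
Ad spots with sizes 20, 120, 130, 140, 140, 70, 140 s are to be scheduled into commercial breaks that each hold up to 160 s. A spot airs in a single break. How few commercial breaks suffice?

Total = 140 + 140 + 140 + 130 + 120 + 70 + 20 = 760 s.
Lower bound: ⌈760/160⌉ = 5 commercial breaks.
A packing using 6 commercial breaks:
  break 1: 140 + 20 = 160
  break 2: 140 = 140
  break 3: 140 = 140
  break 4: 130 = 130
  break 5: 120 = 120
  break 6: 70 = 70
No arrangement into 5 commercial breaks stays within capacity, so 6 is optimal.

6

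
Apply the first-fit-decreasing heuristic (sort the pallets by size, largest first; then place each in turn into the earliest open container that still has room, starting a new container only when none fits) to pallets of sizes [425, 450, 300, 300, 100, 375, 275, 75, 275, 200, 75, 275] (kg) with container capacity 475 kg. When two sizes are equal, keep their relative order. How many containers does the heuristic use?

8

Sorted descending: 450, 425, 375, 300, 300, 275, 275, 275, 200, 100, 75, 75.
  450 → container 1 (new)  [load 450/475]
  425 → container 2 (new)  [load 425/475]
  375 → container 3 (new)  [load 375/475]
  300 → container 4 (new)  [load 300/475]
  300 → container 5 (new)  [load 300/475]
  275 → container 6 (new)  [load 275/475]
  275 → container 7 (new)  [load 275/475]
  275 → container 8 (new)  [load 275/475]
  200 → container 6  [load 475/475]
  100 → container 3  [load 475/475]
  75 → container 4  [load 375/475]
  75 → container 4  [load 450/475]
8 containers opened.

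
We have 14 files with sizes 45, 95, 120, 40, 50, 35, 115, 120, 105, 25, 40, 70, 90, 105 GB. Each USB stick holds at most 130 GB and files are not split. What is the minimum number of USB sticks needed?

Total = 120 + 120 + 115 + 105 + 105 + 95 + 90 + 70 + 50 + 45 + 40 + 40 + 35 + 25 = 1055 GB.
Lower bound: ⌈1055/130⌉ = 9 USB sticks.
A packing using 9 USB sticks:
  USB stick 1: 120 = 120
  USB stick 2: 120 = 120
  USB stick 3: 115 = 115
  USB stick 4: 105 + 25 = 130
  USB stick 5: 105 = 105
  USB stick 6: 95 + 35 = 130
  USB stick 7: 90 + 40 = 130
  USB stick 8: 70 + 50 = 120
  USB stick 9: 45 + 40 = 85
This matches the lower bound, so 9 is optimal.

9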